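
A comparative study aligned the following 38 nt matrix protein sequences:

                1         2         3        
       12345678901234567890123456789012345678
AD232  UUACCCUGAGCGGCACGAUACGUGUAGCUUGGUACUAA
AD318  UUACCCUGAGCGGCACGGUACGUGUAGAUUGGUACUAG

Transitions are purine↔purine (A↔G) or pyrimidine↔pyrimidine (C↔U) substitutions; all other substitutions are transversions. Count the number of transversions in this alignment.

Mismatches occur at site 18 (A↔G, transition), site 28 (C↔A, transversion), site 38 (A↔G, transition).
Of the 3 differences, 2 transitions and 1 transversion, so the answer is 1.

1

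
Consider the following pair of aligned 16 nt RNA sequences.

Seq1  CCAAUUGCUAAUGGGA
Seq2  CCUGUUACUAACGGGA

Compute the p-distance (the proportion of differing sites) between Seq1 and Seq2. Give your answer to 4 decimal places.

Mismatches occur at site 3 (A/U), site 4 (A/G), site 7 (G/A), site 12 (U/C).
There are 4 differences over 16 sites, so p = 4/16 = 0.2500.

0.2500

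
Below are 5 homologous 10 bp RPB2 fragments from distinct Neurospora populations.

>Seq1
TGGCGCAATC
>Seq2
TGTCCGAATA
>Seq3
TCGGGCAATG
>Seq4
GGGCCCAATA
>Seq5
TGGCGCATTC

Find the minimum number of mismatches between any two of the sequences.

1

Pairwise Hamming distances:
  Seq1 vs Seq2: 4
  Seq1 vs Seq3: 3
  Seq1 vs Seq4: 3
  Seq1 vs Seq5: 1
  Seq2 vs Seq3: 6
  Seq2 vs Seq4: 3
  Seq2 vs Seq5: 5
  Seq3 vs Seq4: 5
  Seq3 vs Seq5: 4
  Seq4 vs Seq5: 4
The smallest is 1, between Seq1 and Seq5.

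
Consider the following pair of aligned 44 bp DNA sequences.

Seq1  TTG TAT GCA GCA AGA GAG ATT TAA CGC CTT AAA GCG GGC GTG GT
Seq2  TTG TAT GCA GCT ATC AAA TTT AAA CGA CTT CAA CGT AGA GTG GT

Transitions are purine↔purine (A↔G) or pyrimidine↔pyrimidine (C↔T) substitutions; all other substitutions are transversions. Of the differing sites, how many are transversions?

11

Differing sites — 12:A/T (Tv); 14:G/T (Tv); 15:A/C (Tv); 16:G/A (Ti); 18:G/A (Ti); 19:A/T (Tv); 22:T/A (Tv); 27:C/A (Tv); 31:A/C (Tv); 34:G/C (Tv); 35:C/G (Tv); 36:G/T (Tv); 37:G/A (Ti); 39:C/A (Tv).
Of the 14 differences, 3 transitions and 11 transversions, so the answer is 11.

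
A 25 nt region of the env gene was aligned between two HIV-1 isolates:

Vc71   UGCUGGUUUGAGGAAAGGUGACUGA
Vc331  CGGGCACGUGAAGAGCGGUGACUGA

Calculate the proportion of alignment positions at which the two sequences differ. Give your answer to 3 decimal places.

0.400

Mismatches occur at site 1 (U/C), site 3 (C/G), site 4 (U/G), site 5 (G/C), site 6 (G/A), site 7 (U/C), site 8 (U/G), site 12 (G/A), site 15 (A/G), site 16 (A/C).
There are 10 differences over 25 sites, so p = 10/25 = 0.400.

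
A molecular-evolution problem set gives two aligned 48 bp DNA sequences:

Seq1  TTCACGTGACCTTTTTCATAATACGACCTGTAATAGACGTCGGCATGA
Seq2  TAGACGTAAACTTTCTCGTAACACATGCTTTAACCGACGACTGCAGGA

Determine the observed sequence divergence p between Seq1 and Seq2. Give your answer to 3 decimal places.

0.333

The sequences differ at positions 2 (T/A), 3 (C/G), 8 (G/A), 10 (C/A), 15 (T/C), 18 (A/G), 22 (T/C), 25 (G/A), 26 (A/T), 27 (C/G), 30 (G/T), 34 (T/C), 35 (A/C), 40 (T/A), 42 (G/T), 46 (T/G).
There are 16 differences over 48 sites, so p = 16/48 = 0.333.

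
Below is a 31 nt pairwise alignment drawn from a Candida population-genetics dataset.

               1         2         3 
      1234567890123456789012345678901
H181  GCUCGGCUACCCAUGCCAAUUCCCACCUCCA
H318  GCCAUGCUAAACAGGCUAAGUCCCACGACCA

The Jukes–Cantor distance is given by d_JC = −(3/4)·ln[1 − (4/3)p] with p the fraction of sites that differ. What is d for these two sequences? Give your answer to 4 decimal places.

Differing sites — 3:U/C; 4:C/A; 5:G/U; 10:C/A; 11:C/A; 14:U/G; 17:C/U; 20:U/G; 27:C/G; 28:U/A.
p = 10/31 = 0.322581.
d = −0.75 · ln(1 − (4/3)·0.322581) = −0.75 · ln(0.569892) = −0.75 · (-0.562308) = 0.4217.

0.4217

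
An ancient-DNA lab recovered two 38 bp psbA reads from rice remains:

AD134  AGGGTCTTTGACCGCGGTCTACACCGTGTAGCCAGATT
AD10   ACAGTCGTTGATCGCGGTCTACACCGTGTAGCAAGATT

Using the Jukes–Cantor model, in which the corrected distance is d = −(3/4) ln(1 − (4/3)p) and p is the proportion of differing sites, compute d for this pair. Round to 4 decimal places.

0.1447

Differing sites — 2:G/C; 3:G/A; 7:T/G; 12:C/T; 33:C/A.
p = 5/38 = 0.131579.
d = −0.75 · ln(1 − (4/3)·0.131579) = −0.75 · ln(0.824561) = −0.75 · (-0.192904) = 0.1447.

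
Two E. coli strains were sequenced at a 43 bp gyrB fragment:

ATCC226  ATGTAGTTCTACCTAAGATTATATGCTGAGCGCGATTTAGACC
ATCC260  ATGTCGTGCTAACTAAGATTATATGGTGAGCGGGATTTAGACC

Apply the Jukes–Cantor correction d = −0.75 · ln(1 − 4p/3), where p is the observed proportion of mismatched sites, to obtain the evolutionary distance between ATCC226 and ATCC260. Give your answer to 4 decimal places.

Differing sites — 5:A/C; 8:T/G; 12:C/A; 26:C/G; 33:C/G.
p = 5/43 = 0.116279.
d = −0.75 · ln(1 − (4/3)·0.116279) = −0.75 · ln(0.844961) = −0.75 · (-0.168465) = 0.1263.

0.1263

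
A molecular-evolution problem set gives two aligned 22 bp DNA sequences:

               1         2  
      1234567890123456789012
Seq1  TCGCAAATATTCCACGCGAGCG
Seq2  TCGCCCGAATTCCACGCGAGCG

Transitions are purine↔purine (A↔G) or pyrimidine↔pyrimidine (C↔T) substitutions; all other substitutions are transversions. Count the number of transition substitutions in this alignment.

1

Differing sites — 5:A/C (Tv); 6:A/C (Tv); 7:A/G (Ti); 8:T/A (Tv).
Of the 4 differences, 1 transition and 3 transversions, so the answer is 1.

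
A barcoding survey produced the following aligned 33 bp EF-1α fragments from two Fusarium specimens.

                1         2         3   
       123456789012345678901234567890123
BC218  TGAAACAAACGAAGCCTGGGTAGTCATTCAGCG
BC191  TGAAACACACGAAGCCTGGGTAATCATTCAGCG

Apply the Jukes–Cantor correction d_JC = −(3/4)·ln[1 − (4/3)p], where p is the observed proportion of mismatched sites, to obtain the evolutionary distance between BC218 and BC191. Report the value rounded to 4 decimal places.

0.0632

Differing sites — 8:A/C; 23:G/A.
p = 2/33 = 0.060606.
d = −0.75 · ln(1 − (4/3)·0.060606) = −0.75 · ln(0.919192) = −0.75 · (-0.084260) = 0.0632.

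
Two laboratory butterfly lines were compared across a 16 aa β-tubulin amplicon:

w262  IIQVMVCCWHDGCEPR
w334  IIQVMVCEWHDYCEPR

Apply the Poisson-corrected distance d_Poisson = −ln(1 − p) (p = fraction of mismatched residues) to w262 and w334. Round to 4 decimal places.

0.1335

Differing sites — 8:C/E; 12:G/Y.
p = 2/16 = 0.125000.
d = −ln(1 − 0.125000) = −ln(0.875000) = 0.1335.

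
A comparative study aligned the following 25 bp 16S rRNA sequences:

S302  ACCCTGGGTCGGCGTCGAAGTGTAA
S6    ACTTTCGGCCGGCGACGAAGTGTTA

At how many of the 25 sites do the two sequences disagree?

Mismatches occur at site 3 (C→T), site 4 (C→T), site 6 (G→C), site 9 (T→C), site 15 (T→A), site 24 (A→T).
That gives 6 mismatches out of 25 aligned sites, so the Hamming distance is 6.

6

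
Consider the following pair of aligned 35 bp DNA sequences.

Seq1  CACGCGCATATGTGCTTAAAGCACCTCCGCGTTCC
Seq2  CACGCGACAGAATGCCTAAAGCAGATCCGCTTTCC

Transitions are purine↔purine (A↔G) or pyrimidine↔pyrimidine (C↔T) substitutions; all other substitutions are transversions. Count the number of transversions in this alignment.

Mismatches occur at site 7 (C↔A, transversion), site 8 (A↔C, transversion), site 9 (T↔A, transversion), site 10 (A↔G, transition), site 11 (T↔A, transversion), site 12 (G↔A, transition), site 16 (T↔C, transition), site 24 (C↔G, transversion), site 25 (C↔A, transversion), site 31 (G↔T, transversion).
Of the 10 differences, 3 transitions and 7 transversions, so the answer is 7.

7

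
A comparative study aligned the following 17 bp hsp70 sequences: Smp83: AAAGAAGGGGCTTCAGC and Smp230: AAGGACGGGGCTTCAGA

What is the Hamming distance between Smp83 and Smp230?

3

Mismatches occur at site 3 (A/G), site 6 (A/C), site 17 (C/A).
That gives 3 mismatches out of 17 aligned sites, so the Hamming distance is 3.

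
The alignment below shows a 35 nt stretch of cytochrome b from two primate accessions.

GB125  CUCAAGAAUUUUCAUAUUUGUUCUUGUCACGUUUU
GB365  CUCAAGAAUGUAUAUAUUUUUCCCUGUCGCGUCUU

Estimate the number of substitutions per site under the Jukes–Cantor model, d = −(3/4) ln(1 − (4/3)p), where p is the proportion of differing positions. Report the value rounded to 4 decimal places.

Mismatches occur at site 10 (U→G), site 12 (U→A), site 13 (C→U), site 20 (G→U), site 22 (U→C), site 24 (U→C), site 29 (A→G), site 33 (U→C).
p = 8/35 = 0.228571.
d = −0.75 · ln(1 − (4/3)·0.228571) = −0.75 · ln(0.695239) = −0.75 · (-0.363500) = 0.2726.

0.2726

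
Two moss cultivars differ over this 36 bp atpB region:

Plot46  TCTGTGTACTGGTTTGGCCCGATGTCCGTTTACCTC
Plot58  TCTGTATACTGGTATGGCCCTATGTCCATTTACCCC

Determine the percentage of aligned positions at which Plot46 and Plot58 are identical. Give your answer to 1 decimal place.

Mismatches occur at site 6 (G/A), site 14 (T/A), site 21 (G/T), site 28 (G/A), site 35 (T/C).
31 of the 36 sites match, so the percent identity is 31/36 × 100 = 86.1%.

86.1%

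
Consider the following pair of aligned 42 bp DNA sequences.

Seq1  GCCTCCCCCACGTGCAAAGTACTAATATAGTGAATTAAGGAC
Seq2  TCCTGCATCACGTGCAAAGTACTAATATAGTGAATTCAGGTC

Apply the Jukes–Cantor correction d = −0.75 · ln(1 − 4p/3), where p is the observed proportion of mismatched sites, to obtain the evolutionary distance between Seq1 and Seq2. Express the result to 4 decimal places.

Mismatches occur at site 1 (G↔T), site 5 (C↔G), site 7 (C↔A), site 8 (C↔T), site 37 (A↔C), site 41 (A↔T).
p = 6/42 = 0.142857.
d = −0.75 · ln(1 − (4/3)·0.142857) = −0.75 · ln(0.809524) = −0.75 · (-0.211309) = 0.1585.

0.1585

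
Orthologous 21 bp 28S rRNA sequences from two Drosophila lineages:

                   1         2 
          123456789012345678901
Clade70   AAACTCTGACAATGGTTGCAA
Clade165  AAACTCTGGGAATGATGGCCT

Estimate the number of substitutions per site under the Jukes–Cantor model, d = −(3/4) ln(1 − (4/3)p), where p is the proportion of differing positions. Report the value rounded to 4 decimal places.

0.3597

The sequences differ at positions 9 (A/G), 10 (C/G), 15 (G/A), 17 (T/G), 20 (A/C), 21 (A/T).
p = 6/21 = 0.285714.
d = −0.75 · ln(1 − (4/3)·0.285714) = −0.75 · ln(0.619048) = −0.75 · (-0.479572) = 0.3597.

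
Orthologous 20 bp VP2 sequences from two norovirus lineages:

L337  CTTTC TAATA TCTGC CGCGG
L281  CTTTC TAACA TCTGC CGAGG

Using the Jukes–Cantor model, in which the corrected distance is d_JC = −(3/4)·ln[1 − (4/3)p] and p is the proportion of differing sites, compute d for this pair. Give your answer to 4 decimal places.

Differing sites — 9:T/C; 18:C/A.
p = 2/20 = 0.100000.
d = −0.75 · ln(1 − (4/3)·0.100000) = −0.75 · ln(0.866667) = −0.75 · (-0.143100) = 0.1073.

0.1073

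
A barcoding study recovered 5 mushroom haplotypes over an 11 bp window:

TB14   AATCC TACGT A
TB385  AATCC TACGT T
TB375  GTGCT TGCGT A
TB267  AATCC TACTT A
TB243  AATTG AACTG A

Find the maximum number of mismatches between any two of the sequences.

9

Pairwise Hamming distances:
  TB14 vs TB385: 1
  TB14 vs TB375: 5
  TB14 vs TB267: 1
  TB14 vs TB243: 5
  TB385 vs TB375: 6
  TB385 vs TB267: 2
  TB385 vs TB243: 6
  TB375 vs TB267: 6
  TB375 vs TB243: 9
  TB267 vs TB243: 4
The largest is 9, between TB375 and TB243.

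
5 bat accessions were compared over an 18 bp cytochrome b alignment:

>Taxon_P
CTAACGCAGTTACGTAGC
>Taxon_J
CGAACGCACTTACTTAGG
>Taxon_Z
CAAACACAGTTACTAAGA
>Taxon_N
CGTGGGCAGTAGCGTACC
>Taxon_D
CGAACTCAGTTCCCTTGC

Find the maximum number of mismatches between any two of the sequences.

Pairwise Hamming distances:
  Taxon_P vs Taxon_J: 4
  Taxon_P vs Taxon_Z: 5
  Taxon_P vs Taxon_N: 7
  Taxon_P vs Taxon_D: 5
  Taxon_J vs Taxon_Z: 5
  Taxon_J vs Taxon_N: 9
  Taxon_J vs Taxon_D: 6
  Taxon_Z vs Taxon_N: 11
  Taxon_Z vs Taxon_D: 7
  Taxon_N vs Taxon_D: 9
The largest is 11, between Taxon_Z and Taxon_N.

11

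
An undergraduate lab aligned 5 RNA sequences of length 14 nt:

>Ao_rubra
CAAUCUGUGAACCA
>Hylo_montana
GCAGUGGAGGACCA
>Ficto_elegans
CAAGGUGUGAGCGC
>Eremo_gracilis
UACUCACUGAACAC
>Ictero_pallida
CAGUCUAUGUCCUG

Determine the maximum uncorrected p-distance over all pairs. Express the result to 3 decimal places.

Pairwise Hamming distances:
  Ao_rubra vs Hylo_montana: 7
  Ao_rubra vs Ficto_elegans: 5
  Ao_rubra vs Eremo_gracilis: 6
  Ao_rubra vs Ictero_pallida: 6
  Hylo_montana vs Ficto_elegans: 9
  Hylo_montana vs Eremo_gracilis: 11
  Hylo_montana vs Ictero_pallida: 12
  Ficto_elegans vs Eremo_gracilis: 8
  Ficto_elegans vs Ictero_pallida: 8
  Eremo_gracilis vs Ictero_pallida: 8
The largest is 12 mismatches, between Hylo_montana and Ictero_pallida; p = 12/14 = 0.857.

0.857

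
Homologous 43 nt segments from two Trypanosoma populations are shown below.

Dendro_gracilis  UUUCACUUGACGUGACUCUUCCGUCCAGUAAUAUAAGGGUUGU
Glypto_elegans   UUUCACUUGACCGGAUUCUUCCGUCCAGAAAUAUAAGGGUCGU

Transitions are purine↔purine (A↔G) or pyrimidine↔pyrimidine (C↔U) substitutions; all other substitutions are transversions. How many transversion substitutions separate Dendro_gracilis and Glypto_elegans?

Mismatches occur at site 12 (G/C, transversion), site 13 (U/G, transversion), site 16 (C/U, transition), site 29 (U/A, transversion), site 41 (U/C, transition).
Of the 5 differences, 2 transitions and 3 transversions, so the answer is 3.

3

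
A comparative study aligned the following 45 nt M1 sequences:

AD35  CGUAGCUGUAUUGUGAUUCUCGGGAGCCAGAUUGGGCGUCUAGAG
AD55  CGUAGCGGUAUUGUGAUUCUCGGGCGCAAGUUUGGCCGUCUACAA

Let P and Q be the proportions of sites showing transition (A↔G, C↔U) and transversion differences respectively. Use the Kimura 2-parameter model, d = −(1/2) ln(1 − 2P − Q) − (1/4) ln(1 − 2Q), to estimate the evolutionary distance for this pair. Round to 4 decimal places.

Differing sites — 7:U/G (Tv); 25:A/C (Tv); 28:C/A (Tv); 31:A/U (Tv); 36:G/C (Tv); 43:G/C (Tv); 45:G/A (Ti).
Of the 7 differences, 1 transition and 6 transversions over 45 sites: P = 1/45 = 0.022222, Q = 6/45 = 0.133333.
d = −0.5·ln(0.822223) − 0.25·ln(0.733334) = −0.5·(-0.195744) − 0.25·(-0.310154) = 0.1754.

0.1754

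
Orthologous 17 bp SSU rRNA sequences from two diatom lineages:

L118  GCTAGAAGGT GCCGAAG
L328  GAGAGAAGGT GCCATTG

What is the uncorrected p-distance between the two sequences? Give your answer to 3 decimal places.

0.294

The sequences differ at positions 2 (C/A), 3 (T/G), 14 (G/A), 15 (A/T), 16 (A/T).
There are 5 differences over 17 sites, so p = 5/17 = 0.294.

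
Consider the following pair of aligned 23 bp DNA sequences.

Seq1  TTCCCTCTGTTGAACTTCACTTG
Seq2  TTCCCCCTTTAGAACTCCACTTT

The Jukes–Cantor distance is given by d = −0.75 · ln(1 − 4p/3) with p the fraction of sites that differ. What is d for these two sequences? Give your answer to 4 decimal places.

Mismatches occur at site 6 (T→C), site 9 (G→T), site 11 (T→A), site 17 (T→C), site 23 (G→T).
p = 5/23 = 0.217391.
d = −0.75 · ln(1 − (4/3)·0.217391) = −0.75 · ln(0.710145) = −0.75 · (-0.342286) = 0.2567.

0.2567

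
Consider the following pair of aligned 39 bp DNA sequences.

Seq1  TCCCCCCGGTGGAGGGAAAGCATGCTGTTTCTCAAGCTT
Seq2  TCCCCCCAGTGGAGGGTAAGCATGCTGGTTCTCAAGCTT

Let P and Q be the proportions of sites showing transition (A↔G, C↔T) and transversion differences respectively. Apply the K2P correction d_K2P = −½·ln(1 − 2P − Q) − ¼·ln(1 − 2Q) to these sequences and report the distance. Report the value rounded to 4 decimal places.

0.0812

The sequences differ at positions 8 (G/A, transition), 17 (A/T, transversion), 28 (T/G, transversion).
Of the 3 differences, 1 transition and 2 transversions over 39 sites: P = 1/39 = 0.025641, Q = 2/39 = 0.051282.
d = −0.5·ln(0.897436) − 0.25·ln(0.897436) = −0.5·(-0.108213) − 0.25·(-0.108213) = 0.0812.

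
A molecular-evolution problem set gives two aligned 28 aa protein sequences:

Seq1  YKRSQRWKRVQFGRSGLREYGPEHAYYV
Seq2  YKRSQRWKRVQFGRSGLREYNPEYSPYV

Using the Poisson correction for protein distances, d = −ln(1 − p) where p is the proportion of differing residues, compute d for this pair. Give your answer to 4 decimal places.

Mismatches occur at site 21 (G↔N), site 24 (H↔Y), site 25 (A↔S), site 26 (Y↔P).
p = 4/28 = 0.142857.
d = −ln(1 − 0.142857) = −ln(0.857143) = 0.1542.

0.1542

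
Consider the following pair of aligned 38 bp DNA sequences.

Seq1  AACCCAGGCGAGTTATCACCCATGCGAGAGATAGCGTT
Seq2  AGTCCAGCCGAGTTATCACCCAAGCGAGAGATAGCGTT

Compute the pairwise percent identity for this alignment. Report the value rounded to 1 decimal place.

Mismatches occur at site 2 (A/G), site 3 (C/T), site 8 (G/C), site 23 (T/A).
34 of the 38 sites match, so the percent identity is 34/38 × 100 = 89.5%.

89.5%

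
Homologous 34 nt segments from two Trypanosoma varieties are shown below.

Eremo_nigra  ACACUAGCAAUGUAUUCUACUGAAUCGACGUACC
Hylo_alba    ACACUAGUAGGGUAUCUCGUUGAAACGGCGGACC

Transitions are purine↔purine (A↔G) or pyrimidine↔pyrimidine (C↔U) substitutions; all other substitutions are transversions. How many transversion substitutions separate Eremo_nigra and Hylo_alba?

3

Differing sites — 8:C/U (Ti); 10:A/G (Ti); 11:U/G (Tv); 16:U/C (Ti); 17:C/U (Ti); 18:U/C (Ti); 19:A/G (Ti); 20:C/U (Ti); 25:U/A (Tv); 28:A/G (Ti); 31:U/G (Tv).
Of the 11 differences, 8 transitions and 3 transversions, so the answer is 3.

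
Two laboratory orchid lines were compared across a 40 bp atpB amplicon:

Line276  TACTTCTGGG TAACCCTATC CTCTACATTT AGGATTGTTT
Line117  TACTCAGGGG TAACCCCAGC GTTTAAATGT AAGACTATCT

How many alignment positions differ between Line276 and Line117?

Differing sites — 5:T/C; 6:C/A; 7:T/G; 17:T/C; 19:T/G; 21:C/G; 23:C/T; 26:C/A; 29:T/G; 32:G/A; 35:T/C; 37:G/A; 39:T/C.
That gives 13 mismatches out of 40 aligned sites, so the Hamming distance is 13.

13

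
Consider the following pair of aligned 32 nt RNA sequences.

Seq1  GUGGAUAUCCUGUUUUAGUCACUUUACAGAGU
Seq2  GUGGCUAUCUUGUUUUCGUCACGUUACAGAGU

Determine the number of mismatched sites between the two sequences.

4

Differing sites — 5:A/C; 10:C/U; 17:A/C; 23:U/G.
That gives 4 mismatches out of 32 aligned sites, so the Hamming distance is 4.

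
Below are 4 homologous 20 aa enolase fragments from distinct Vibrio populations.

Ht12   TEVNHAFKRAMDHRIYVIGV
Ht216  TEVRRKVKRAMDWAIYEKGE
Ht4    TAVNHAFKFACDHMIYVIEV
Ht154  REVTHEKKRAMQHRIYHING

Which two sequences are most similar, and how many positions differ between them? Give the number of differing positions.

5

Pairwise Hamming distances:
  Ht12 vs Ht216: 9
  Ht12 vs Ht4: 5
  Ht12 vs Ht154: 8
  Ht216 vs Ht4: 13
  Ht216 vs Ht154: 12
  Ht4 vs Ht154: 12
The smallest is 5, between Ht12 and Ht4.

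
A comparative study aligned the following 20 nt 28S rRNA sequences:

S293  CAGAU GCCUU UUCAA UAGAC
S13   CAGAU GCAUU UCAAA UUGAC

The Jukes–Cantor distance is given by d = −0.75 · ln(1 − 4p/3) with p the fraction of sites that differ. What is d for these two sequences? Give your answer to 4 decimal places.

0.2326

Mismatches occur at site 8 (C→A), site 12 (U→C), site 13 (C→A), site 17 (A→U).
p = 4/20 = 0.200000.
d = −0.75 · ln(1 − (4/3)·0.200000) = −0.75 · ln(0.733333) = −0.75 · (-0.310155) = 0.2326.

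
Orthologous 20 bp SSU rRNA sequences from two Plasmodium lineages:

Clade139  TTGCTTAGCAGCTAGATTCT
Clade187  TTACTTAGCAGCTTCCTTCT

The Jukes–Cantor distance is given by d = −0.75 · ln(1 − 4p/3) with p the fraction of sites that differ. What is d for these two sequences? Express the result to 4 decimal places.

The sequences differ at positions 3 (G/A), 14 (A/T), 15 (G/C), 16 (A/C).
p = 4/20 = 0.200000.
d = −0.75 · ln(1 − (4/3)·0.200000) = −0.75 · ln(0.733333) = −0.75 · (-0.310155) = 0.2326.

0.2326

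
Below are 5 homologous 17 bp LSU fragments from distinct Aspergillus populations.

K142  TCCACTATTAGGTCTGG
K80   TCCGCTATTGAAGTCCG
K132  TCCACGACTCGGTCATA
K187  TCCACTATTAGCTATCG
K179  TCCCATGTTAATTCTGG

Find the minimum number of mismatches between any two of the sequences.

3

Pairwise Hamming distances:
  K142 vs K80: 8
  K142 vs K132: 6
  K142 vs K187: 3
  K142 vs K179: 5
  K80 vs K132: 11
  K80 vs K187: 7
  K80 vs K179: 9
  K132 vs K187: 8
  K132 vs K179: 11
  K187 vs K179: 7
The smallest is 3, between K142 and K187.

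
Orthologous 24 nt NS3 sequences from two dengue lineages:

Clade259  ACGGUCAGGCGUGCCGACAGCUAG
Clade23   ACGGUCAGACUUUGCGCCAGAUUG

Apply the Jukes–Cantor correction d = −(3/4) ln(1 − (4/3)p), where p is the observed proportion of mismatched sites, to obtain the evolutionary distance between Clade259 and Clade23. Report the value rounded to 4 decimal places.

Mismatches occur at site 9 (G/A), site 11 (G/U), site 13 (G/U), site 14 (C/G), site 17 (A/C), site 21 (C/A), site 23 (A/U).
p = 7/24 = 0.291667.
d = −0.75 · ln(1 − (4/3)·0.291667) = −0.75 · ln(0.611111) = −0.75 · (-0.492477) = 0.3694.

0.3694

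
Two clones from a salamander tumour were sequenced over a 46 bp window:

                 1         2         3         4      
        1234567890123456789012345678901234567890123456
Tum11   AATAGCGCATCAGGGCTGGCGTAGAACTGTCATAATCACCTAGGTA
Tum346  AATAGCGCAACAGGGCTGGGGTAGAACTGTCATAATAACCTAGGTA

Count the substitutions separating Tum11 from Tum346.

3

Differing sites — 10:T/A; 20:C/G; 37:C/A.
That gives 3 mismatches out of 46 aligned sites, so the Hamming distance is 3.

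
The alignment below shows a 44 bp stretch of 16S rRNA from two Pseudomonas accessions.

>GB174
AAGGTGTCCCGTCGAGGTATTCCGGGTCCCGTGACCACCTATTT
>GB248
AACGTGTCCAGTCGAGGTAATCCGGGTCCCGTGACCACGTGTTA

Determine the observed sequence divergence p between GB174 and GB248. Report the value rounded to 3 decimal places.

0.136

Differing sites — 3:G/C; 10:C/A; 20:T/A; 39:C/G; 41:A/G; 44:T/A.
There are 6 differences over 44 sites, so p = 6/44 = 0.136.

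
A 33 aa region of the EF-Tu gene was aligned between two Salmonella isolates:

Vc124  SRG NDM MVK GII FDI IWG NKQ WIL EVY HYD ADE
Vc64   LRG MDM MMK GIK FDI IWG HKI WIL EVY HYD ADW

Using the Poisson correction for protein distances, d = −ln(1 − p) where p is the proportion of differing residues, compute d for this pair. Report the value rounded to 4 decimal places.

Mismatches occur at site 1 (S→L), site 4 (N→M), site 8 (V→M), site 12 (I→K), site 19 (N→H), site 21 (Q→I), site 33 (E→W).
p = 7/33 = 0.212121.
d = −ln(1 − 0.212121) = −ln(0.787879) = 0.2384.

0.2384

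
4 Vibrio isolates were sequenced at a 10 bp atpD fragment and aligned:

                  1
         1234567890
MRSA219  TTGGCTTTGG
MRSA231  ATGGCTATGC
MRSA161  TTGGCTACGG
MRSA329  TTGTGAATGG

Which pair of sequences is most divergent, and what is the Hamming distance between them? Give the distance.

5

Pairwise Hamming distances:
  MRSA219 vs MRSA231: 3
  MRSA219 vs MRSA161: 2
  MRSA219 vs MRSA329: 4
  MRSA231 vs MRSA161: 3
  MRSA231 vs MRSA329: 5
  MRSA161 vs MRSA329: 4
The largest is 5, between MRSA231 and MRSA329.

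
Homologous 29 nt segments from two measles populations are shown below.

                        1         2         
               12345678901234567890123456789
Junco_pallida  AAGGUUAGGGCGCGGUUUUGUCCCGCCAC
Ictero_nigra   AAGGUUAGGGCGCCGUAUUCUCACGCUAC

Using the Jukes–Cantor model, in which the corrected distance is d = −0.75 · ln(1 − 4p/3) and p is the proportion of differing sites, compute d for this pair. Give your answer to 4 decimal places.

0.1959

Mismatches occur at site 14 (G↔C), site 17 (U↔A), site 20 (G↔C), site 23 (C↔A), site 27 (C↔U).
p = 5/29 = 0.172414.
d = −0.75 · ln(1 − (4/3)·0.172414) = −0.75 · ln(0.770115) = −0.75 · (-0.261215) = 0.1959.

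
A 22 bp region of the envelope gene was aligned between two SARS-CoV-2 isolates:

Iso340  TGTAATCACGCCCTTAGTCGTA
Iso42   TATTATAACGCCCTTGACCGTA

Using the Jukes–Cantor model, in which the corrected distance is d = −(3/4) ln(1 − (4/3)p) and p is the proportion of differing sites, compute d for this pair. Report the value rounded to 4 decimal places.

Differing sites — 2:G/A; 4:A/T; 7:C/A; 16:A/G; 17:G/A; 18:T/C.
p = 6/22 = 0.272727.
d = −0.75 · ln(1 − (4/3)·0.272727) = −0.75 · ln(0.636364) = −0.75 · (-0.451985) = 0.3390.

0.3390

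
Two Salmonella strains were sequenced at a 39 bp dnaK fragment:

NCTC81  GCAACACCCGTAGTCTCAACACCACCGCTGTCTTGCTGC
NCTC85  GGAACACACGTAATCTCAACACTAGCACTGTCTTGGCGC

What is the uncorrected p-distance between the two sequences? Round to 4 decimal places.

0.2051

Differing sites — 2:C/G; 8:C/A; 13:G/A; 23:C/T; 25:C/G; 27:G/A; 36:C/G; 37:T/C.
There are 8 differences over 39 sites, so p = 8/39 = 0.2051.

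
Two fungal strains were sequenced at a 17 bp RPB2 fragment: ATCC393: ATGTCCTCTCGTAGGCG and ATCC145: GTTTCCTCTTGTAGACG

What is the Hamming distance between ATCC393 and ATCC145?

The sequences differ at positions 1 (A/G), 3 (G/T), 10 (C/T), 15 (G/A).
That gives 4 mismatches out of 17 aligned sites, so the Hamming distance is 4.

4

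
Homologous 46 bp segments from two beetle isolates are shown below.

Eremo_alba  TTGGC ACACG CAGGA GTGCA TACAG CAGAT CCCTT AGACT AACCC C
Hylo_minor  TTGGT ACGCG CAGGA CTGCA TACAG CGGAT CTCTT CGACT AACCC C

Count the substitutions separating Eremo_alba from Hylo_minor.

Mismatches occur at site 5 (C↔T), site 8 (A↔G), site 16 (G↔C), site 27 (A↔G), site 32 (C↔T), site 36 (A↔C).
That gives 6 mismatches out of 46 aligned sites, so the Hamming distance is 6.

6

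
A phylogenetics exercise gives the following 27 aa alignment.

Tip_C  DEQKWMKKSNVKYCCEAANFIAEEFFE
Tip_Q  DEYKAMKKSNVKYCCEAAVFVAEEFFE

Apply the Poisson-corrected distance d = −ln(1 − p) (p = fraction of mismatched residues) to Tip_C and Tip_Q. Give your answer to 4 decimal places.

Mismatches occur at site 3 (Q/Y), site 5 (W/A), site 19 (N/V), site 21 (I/V).
p = 4/27 = 0.148148.
d = −ln(1 − 0.148148) = −ln(0.851852) = 0.1603.

0.1603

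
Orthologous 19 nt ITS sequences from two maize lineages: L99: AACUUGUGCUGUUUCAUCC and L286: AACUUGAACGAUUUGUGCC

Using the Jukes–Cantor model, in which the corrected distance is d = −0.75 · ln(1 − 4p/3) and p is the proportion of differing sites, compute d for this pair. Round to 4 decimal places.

Differing sites — 7:U/A; 8:G/A; 10:U/G; 11:G/A; 15:C/G; 16:A/U; 17:U/G.
p = 7/19 = 0.368421.
d = −0.75 · ln(1 − (4/3)·0.368421) = −0.75 · ln(0.508772) = −0.75 · (-0.675755) = 0.5068.

0.5068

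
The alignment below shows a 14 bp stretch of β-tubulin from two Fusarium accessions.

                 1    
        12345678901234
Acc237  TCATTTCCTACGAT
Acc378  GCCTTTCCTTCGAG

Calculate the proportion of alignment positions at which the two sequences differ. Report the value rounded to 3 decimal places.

0.286

The sequences differ at positions 1 (T/G), 3 (A/C), 10 (A/T), 14 (T/G).
There are 4 differences over 14 sites, so p = 4/14 = 0.286.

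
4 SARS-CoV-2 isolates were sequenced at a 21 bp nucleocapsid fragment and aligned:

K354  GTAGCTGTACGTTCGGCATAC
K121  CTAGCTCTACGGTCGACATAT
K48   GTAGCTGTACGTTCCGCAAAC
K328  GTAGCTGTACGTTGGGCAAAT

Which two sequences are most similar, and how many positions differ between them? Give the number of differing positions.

Pairwise Hamming distances:
  K354 vs K121: 5
  K354 vs K48: 2
  K354 vs K328: 3
  K121 vs K48: 7
  K121 vs K328: 6
  K48 vs K328: 3
The smallest is 2, between K354 and K48.

2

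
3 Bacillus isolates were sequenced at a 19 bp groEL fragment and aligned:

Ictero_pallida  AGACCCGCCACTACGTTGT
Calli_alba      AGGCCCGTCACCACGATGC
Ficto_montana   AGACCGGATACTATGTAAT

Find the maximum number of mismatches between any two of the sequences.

10

Pairwise Hamming distances:
  Ictero_pallida vs Calli_alba: 5
  Ictero_pallida vs Ficto_montana: 6
  Calli_alba vs Ficto_montana: 10
The largest is 10, between Calli_alba and Ficto_montana.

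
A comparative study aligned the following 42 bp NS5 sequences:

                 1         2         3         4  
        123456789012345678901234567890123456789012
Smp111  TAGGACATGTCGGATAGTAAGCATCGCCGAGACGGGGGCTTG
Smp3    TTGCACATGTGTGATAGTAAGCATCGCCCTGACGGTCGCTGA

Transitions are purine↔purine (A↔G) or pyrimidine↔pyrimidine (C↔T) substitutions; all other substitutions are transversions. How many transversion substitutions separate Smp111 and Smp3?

Mismatches occur at site 2 (A→T, transversion), site 4 (G→C, transversion), site 11 (C→G, transversion), site 12 (G→T, transversion), site 29 (G→C, transversion), site 30 (A→T, transversion), site 36 (G→T, transversion), site 37 (G→C, transversion), site 41 (T→G, transversion), site 42 (G→A, transition).
Of the 10 differences, 1 transition and 9 transversions, so the answer is 9.

9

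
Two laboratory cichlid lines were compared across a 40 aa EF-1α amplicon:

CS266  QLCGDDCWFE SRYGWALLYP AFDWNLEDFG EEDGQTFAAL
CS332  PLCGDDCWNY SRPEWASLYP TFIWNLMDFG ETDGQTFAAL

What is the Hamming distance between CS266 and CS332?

10

Mismatches occur at site 1 (Q↔P), site 9 (F↔N), site 10 (E↔Y), site 13 (Y↔P), site 14 (G↔E), site 17 (L↔S), site 21 (A↔T), site 23 (D↔I), site 27 (E↔M), site 32 (E↔T).
That gives 10 mismatches out of 40 aligned sites, so the Hamming distance is 10.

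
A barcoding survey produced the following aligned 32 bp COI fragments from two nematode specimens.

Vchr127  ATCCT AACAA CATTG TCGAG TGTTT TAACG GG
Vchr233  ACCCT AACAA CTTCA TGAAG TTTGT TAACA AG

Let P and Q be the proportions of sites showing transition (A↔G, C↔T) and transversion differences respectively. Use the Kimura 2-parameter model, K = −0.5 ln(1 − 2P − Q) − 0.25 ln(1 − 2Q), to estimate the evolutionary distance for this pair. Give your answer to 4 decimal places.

0.4185

Mismatches occur at site 2 (T→C, transition), site 12 (A→T, transversion), site 14 (T→C, transition), site 15 (G→A, transition), site 17 (C→G, transversion), site 18 (G→A, transition), site 22 (G→T, transversion), site 24 (T→G, transversion), site 30 (G→A, transition), site 31 (G→A, transition).
Of the 10 differences, 6 transitions and 4 transversions over 32 sites: P = 6/32 = 0.187500, Q = 4/32 = 0.125000.
d = −0.5·ln(0.500000) − 0.25·ln(0.750000) = −0.5·(-0.693147) − 0.25·(-0.287682) = 0.4185.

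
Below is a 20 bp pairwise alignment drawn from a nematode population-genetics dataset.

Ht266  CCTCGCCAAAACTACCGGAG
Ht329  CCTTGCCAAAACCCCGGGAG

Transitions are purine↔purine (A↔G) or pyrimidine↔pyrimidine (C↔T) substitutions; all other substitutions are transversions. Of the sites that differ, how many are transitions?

2

The sequences differ at positions 4 (C/T, transition), 13 (T/C, transition), 14 (A/C, transversion), 16 (C/G, transversion).
Of the 4 differences, 2 transitions and 2 transversions, so the answer is 2.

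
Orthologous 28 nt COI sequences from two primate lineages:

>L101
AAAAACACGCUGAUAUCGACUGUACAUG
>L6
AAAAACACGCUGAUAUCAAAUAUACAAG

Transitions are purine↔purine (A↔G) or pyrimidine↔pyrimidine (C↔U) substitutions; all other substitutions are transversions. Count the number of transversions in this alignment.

2

The sequences differ at positions 18 (G/A, transition), 20 (C/A, transversion), 22 (G/A, transition), 27 (U/A, transversion).
Of the 4 differences, 2 transitions and 2 transversions, so the answer is 2.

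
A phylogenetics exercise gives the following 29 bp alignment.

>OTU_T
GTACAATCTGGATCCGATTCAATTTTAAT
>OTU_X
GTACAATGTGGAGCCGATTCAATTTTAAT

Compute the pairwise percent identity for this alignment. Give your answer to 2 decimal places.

93.10%

Mismatches occur at site 8 (C/G), site 13 (T/G).
27 of the 29 sites match, so the percent identity is 27/29 × 100 = 93.10%.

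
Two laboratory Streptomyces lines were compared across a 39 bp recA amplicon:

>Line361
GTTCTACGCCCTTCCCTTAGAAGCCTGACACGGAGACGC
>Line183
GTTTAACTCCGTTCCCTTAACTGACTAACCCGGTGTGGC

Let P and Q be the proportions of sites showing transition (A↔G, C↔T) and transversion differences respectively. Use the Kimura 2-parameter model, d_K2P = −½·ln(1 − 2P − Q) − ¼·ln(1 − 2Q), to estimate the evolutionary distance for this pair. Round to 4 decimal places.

0.4438

Differing sites — 4:C/T (Ti); 5:T/A (Tv); 8:G/T (Tv); 11:C/G (Tv); 20:G/A (Ti); 21:A/C (Tv); 22:A/T (Tv); 24:C/A (Tv); 27:G/A (Ti); 30:A/C (Tv); 34:A/T (Tv); 36:A/T (Tv); 37:C/G (Tv).
Of the 13 differences, 3 transitions and 10 transversions over 39 sites: P = 3/39 = 0.076923, Q = 10/39 = 0.256410.
d = −0.5·ln(0.589744) − 0.25·ln(0.487180) = −0.5·(-0.528067) − 0.25·(-0.719122) = 0.4438.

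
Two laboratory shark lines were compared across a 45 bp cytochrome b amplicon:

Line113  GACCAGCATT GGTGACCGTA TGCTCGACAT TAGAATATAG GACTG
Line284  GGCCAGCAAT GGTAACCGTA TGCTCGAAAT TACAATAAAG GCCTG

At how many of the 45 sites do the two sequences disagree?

7

The sequences differ at positions 2 (A/G), 9 (T/A), 14 (G/A), 28 (C/A), 33 (G/C), 38 (T/A), 42 (A/C).
That gives 7 mismatches out of 45 aligned sites, so the Hamming distance is 7.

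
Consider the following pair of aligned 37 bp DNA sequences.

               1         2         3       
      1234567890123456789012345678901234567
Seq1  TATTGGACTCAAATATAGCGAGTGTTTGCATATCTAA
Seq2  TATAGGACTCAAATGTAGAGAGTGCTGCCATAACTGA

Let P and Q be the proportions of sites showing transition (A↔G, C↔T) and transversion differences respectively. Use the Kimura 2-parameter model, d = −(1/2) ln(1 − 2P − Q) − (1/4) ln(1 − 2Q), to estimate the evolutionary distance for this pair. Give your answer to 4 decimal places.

Differing sites — 4:T/A (Tv); 15:A/G (Ti); 19:C/A (Tv); 25:T/C (Ti); 27:T/G (Tv); 28:G/C (Tv); 33:T/A (Tv); 36:A/G (Ti).
Of the 8 differences, 3 transitions and 5 transversions over 37 sites: P = 3/37 = 0.081081, Q = 5/37 = 0.135135.
d = −0.5·ln(0.702703) − 0.25·ln(0.729730) = −0.5·(-0.352821) − 0.25·(-0.315081) = 0.2552.

0.2552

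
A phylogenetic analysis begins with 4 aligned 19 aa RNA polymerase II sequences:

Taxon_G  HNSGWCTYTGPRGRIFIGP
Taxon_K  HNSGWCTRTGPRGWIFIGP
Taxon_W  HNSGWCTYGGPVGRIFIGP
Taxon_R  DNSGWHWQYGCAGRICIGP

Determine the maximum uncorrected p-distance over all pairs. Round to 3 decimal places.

0.474

Pairwise Hamming distances:
  Taxon_G vs Taxon_K: 2
  Taxon_G vs Taxon_W: 2
  Taxon_G vs Taxon_R: 8
  Taxon_K vs Taxon_W: 4
  Taxon_K vs Taxon_R: 9
  Taxon_W vs Taxon_R: 8
The largest is 9 mismatches, between Taxon_K and Taxon_R; p = 9/19 = 0.474.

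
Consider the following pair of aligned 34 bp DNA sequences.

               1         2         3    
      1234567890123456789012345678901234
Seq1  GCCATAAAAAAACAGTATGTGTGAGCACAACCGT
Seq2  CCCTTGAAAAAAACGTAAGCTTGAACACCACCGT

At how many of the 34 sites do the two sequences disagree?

Differing sites — 1:G/C; 4:A/T; 6:A/G; 13:C/A; 14:A/C; 18:T/A; 20:T/C; 21:G/T; 25:G/A; 29:A/C.
That gives 10 mismatches out of 34 aligned sites, so the Hamming distance is 10.

10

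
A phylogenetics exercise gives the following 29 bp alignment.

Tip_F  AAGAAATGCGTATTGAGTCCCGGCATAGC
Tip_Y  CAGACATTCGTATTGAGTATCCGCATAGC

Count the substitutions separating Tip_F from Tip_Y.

The sequences differ at positions 1 (A/C), 5 (A/C), 8 (G/T), 19 (C/A), 20 (C/T), 22 (G/C).
That gives 6 mismatches out of 29 aligned sites, so the Hamming distance is 6.

6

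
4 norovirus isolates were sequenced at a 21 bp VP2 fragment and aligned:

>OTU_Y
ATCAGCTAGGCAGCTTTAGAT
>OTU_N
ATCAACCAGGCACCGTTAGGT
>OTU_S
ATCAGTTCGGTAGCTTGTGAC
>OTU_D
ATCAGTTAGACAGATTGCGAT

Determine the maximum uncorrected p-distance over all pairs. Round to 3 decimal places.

Pairwise Hamming distances:
  OTU_Y vs OTU_N: 5
  OTU_Y vs OTU_S: 6
  OTU_Y vs OTU_D: 5
  OTU_N vs OTU_S: 11
  OTU_N vs OTU_D: 10
  OTU_S vs OTU_D: 6
The largest is 11 mismatches, between OTU_N and OTU_S; p = 11/21 = 0.524.

0.524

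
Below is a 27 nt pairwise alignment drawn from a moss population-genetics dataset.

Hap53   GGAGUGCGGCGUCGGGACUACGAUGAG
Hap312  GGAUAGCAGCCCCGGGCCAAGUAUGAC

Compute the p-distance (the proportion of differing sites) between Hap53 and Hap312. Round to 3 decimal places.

The sequences differ at positions 4 (G/U), 5 (U/A), 8 (G/A), 11 (G/C), 12 (U/C), 17 (A/C), 19 (U/A), 21 (C/G), 22 (G/U), 27 (G/C).
There are 10 differences over 27 sites, so p = 10/27 = 0.370.

0.370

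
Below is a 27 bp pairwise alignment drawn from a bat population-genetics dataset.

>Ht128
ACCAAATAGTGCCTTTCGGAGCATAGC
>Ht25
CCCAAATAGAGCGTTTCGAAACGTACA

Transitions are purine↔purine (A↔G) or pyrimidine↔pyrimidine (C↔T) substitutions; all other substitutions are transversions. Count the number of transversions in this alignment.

Differing sites — 1:A/C (Tv); 10:T/A (Tv); 13:C/G (Tv); 19:G/A (Ti); 21:G/A (Ti); 23:A/G (Ti); 26:G/C (Tv); 27:C/A (Tv).
Of the 8 differences, 3 transitions and 5 transversions, so the answer is 5.

5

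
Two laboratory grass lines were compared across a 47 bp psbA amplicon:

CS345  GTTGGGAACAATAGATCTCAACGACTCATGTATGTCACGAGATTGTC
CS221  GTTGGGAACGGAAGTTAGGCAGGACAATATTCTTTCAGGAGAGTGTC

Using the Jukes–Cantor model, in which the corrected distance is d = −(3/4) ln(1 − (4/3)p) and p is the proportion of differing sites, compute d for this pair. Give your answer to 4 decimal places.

Mismatches occur at site 10 (A/G), site 11 (A/G), site 12 (T/A), site 15 (A/T), site 17 (C/A), site 18 (T/G), site 19 (C/G), site 20 (A/C), site 22 (C/G), site 26 (T/A), site 27 (C/A), site 28 (A/T), site 29 (T/A), site 30 (G/T), site 32 (A/C), site 34 (G/T), site 38 (C/G), site 43 (T/G).
p = 18/47 = 0.382979.
d = −0.75 · ln(1 − (4/3)·0.382979) = −0.75 · ln(0.489361) = −0.75 · (-0.714655) = 0.5360.

0.5360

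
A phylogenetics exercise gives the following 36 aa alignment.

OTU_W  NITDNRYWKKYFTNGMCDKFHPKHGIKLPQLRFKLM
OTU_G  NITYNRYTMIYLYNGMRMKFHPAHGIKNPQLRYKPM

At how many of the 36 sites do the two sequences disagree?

Differing sites — 4:D/Y; 8:W/T; 9:K/M; 10:K/I; 12:F/L; 13:T/Y; 17:C/R; 18:D/M; 23:K/A; 28:L/N; 33:F/Y; 35:L/P.
That gives 12 mismatches out of 36 aligned sites, so the Hamming distance is 12.

12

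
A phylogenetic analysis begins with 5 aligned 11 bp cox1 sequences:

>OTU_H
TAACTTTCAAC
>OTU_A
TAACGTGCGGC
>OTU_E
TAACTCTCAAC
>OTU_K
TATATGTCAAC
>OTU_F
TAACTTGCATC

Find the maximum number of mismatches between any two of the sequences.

Pairwise Hamming distances:
  OTU_H vs OTU_A: 4
  OTU_H vs OTU_E: 1
  OTU_H vs OTU_K: 3
  OTU_H vs OTU_F: 2
  OTU_A vs OTU_E: 5
  OTU_A vs OTU_K: 7
  OTU_A vs OTU_F: 3
  OTU_E vs OTU_K: 3
  OTU_E vs OTU_F: 3
  OTU_K vs OTU_F: 5
The largest is 7, between OTU_A and OTU_K.

7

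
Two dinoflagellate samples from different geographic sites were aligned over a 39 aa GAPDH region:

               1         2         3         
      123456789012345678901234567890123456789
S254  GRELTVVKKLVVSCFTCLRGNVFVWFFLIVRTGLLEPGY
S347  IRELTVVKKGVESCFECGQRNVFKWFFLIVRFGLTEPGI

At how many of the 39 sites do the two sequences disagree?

The sequences differ at positions 1 (G/I), 10 (L/G), 12 (V/E), 16 (T/E), 18 (L/G), 19 (R/Q), 20 (G/R), 24 (V/K), 32 (T/F), 35 (L/T), 39 (Y/I).
That gives 11 mismatches out of 39 aligned sites, so the Hamming distance is 11.

11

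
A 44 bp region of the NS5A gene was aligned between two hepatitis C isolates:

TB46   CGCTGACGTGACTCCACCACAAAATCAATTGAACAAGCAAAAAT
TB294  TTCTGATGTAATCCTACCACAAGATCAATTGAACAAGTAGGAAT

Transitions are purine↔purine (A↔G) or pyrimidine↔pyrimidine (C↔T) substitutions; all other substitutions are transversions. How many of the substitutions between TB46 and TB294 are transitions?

Mismatches occur at site 1 (C↔T, transition), site 2 (G↔T, transversion), site 7 (C↔T, transition), site 10 (G↔A, transition), site 12 (C↔T, transition), site 13 (T↔C, transition), site 15 (C↔T, transition), site 23 (A↔G, transition), site 38 (C↔T, transition), site 40 (A↔G, transition), site 41 (A↔G, transition).
Of the 11 differences, 10 transitions and 1 transversion, so the answer is 10.

10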